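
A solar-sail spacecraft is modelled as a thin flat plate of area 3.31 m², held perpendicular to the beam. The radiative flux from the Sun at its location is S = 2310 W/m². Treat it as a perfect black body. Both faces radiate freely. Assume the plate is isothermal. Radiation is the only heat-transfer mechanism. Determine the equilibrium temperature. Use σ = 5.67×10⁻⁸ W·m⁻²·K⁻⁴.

T ≈ 378 K

At equilibrium, absorbed power = emitted power.
Absorbing cross-section = A = 3.310 m²; emitting surface = 2A = 6.620 m² (ratio 2).
S·A_cross = εσ·A_surf·T⁴  ⇒  T⁴ = S/(2σ).
T⁴ = 1.00·2310/(2·5.67×10⁻⁸) = 2.037×10¹⁰ K⁴.
T = (2.037×10¹⁰)^(1/4).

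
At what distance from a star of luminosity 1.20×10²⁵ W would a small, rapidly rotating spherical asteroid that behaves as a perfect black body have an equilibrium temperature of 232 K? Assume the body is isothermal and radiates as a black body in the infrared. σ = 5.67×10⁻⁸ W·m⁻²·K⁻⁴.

d ≈ 3.81×10¹⁰ m

For an isothermal black-emitting sphere, (1−a)S·πr² = σ·4πr²·T⁴ ⇒ S = 4σT⁴/(1−a).
S = 4·5.67×10⁻⁸·(232)⁴/1.00 = 657.0 W/m².
Flux falls as S = L/(4πd²), so d = √(L/(4πS)) = √(1.20×10²⁵/(4π·657.0)).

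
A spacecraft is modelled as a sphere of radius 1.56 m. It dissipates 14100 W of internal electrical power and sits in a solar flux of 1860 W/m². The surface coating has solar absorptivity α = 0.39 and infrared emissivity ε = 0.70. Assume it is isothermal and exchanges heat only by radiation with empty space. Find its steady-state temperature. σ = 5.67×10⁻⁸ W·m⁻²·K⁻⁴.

T ≈ 357 K

At steady state, absorbed solar power + internal power = radiated power.
Absorbed: α·S·A_cross = 0.39·1860·7.645 = 5546 W (cross-section πr²).
Total input = 5546 + 14100 = 19650 W.
Radiated: εσ·A_surf·T⁴ with A_surf = 4πr² = 30.58 m².
T⁴ = 19650/(0.70·5.67×10⁻⁸·30.58) = 1.619×10¹⁰ K⁴.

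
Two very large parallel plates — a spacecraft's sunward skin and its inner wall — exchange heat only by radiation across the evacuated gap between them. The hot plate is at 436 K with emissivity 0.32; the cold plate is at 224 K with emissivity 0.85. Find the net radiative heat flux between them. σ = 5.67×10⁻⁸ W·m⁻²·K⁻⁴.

q ≈ 577 W/m²

For two infinite grey parallel plates, q = σ(T₁⁴ − T₂⁴)/(1/ε₁ + 1/ε₂ − 1).
T₁⁴ − T₂⁴ = 3.614×10¹⁰ − 2.518×10⁹ = 3.362×10¹⁰ K⁴.
1/ε₁ + 1/ε₂ − 1 = 3.125 + 1.176 − 1 = 3.301.
q = 5.67×10⁻⁸ × 3.362×10¹⁰ / 3.301.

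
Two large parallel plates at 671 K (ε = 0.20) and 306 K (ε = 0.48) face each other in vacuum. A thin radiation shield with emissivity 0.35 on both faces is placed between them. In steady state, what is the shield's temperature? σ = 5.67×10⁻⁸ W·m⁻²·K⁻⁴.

T_s ≈ 531 K

In steady state the net flux on the hot side equals that on the cold side.
σ(T₁⁴−T_s⁴)/D₁ = σ(T_s⁴−T₂⁴)/D₂, with D₁ = 1/ε₁+1/ε_s−1 = 6.857, D₂ = 1/ε_s+1/ε₂−1 = 3.940.
Solve for T_s⁴: T_s⁴ = (D₂·T₁⁴ + D₁·T₂⁴)/(D₁+D₂) = 7.955×10¹⁰ K⁴.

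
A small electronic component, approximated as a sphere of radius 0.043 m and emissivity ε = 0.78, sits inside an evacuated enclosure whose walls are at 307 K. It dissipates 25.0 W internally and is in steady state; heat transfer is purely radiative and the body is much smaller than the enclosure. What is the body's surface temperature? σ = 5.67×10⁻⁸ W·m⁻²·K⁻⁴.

For a small grey body in a large enclosure, net radiated power = εσA(T⁴ − T_w⁴).
Steady state: P = εσA(T⁴ − T_w⁴) with A = 4πr² = 0.02324 m².
T⁴ = P/(εσA) + T_w⁴ = 25.0/(0.78·5.67×10⁻⁸·0.02324) + (307)⁴
    = 2.433×10¹⁰ + 8.883×10⁹ = 3.321×10¹⁰ K⁴.

T ≈ 427 K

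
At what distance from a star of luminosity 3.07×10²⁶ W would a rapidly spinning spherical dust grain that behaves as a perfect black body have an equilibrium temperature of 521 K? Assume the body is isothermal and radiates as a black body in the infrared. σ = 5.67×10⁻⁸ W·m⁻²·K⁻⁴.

For an isothermal black-emitting sphere, (1−a)S·πr² = σ·4πr²·T⁴ ⇒ S = 4σT⁴/(1−a).
S = 4·5.67×10⁻⁸·(521)⁴/1.00 = 16710 W/m².
Flux falls as S = L/(4πd²), so d = √(L/(4πS)) = √(3.07×10²⁶/(4π·16710)).

d ≈ 3.82×10¹⁰ m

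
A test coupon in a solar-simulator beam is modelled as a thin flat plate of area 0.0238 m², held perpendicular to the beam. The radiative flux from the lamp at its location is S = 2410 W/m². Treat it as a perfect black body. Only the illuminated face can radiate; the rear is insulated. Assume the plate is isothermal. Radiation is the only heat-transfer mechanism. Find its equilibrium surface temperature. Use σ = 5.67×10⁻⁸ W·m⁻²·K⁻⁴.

At equilibrium, absorbed power = emitted power.
Absorbing cross-section = A = 0.02380 m²; emitting surface = A = 0.02380 m² (ratio 1).
S·A_cross = εσ·A_surf·T⁴  ⇒  T⁴ = S/(1σ).
T⁴ = 1.00·2410/(1·5.67×10⁻⁸) = 4.250×10¹⁰ K⁴.
T = (4.250×10¹⁰)^(1/4).

T ≈ 454 K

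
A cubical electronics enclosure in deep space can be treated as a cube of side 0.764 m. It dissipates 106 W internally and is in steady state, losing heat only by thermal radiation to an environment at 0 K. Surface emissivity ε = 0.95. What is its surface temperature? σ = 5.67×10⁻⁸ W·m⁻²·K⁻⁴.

Steady state: internal power = radiated power, P = εσA T⁴.
Radiating area A = 6L² = 3.502 m².
T⁴ = P/(εσA) = 106/(0.95·5.67×10⁻⁸·3.502) = 5.619×10⁸ K⁴.
T = (5.619×10⁸)^(1/4).

T ≈ 154 K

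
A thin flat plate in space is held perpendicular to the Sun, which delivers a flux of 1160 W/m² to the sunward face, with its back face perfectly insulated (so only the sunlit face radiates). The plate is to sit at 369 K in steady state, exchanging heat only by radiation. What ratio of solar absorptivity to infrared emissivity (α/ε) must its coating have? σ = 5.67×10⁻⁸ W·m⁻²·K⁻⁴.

Balance: αS·A = εσ·1A·T⁴ ⇒ α/ε = σT⁴/S.
α/ε = 5.67×10⁻⁸·(369)⁴/1160 = 5.67×10⁻⁸·1.854×10¹⁰/1160.

α/ε ≈ 0.906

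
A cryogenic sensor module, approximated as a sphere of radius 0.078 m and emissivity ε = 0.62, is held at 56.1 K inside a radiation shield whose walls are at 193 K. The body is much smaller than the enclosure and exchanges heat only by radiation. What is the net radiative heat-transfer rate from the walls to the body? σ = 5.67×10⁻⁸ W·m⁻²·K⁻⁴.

For a small grey body in a large enclosure: P_net = εσA(T_body⁴ − T_wall⁴).
A = 4πr² = 0.07645 m²; T_body⁴ − T_wall⁴ = 9.905×10⁶ − 1.387×10⁹ = -1.378×10⁹ K⁴.
|P_net| = 0.62·5.67×10⁻⁸·0.07645·1.378×10⁹.

P_net ≈ 3.70 W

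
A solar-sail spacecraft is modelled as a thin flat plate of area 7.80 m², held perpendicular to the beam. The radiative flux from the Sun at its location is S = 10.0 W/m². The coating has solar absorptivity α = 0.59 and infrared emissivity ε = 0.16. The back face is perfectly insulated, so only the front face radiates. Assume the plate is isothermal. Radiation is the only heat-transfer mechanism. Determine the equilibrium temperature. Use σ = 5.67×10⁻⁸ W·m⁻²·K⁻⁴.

At equilibrium, absorbed power = emitted power.
Absorbing cross-section = A = 7.800 m²; emitting surface = A = 7.800 m² (ratio 1).
αS·A_cross = εσ·A_surf·T⁴  ⇒  T⁴ = αS/(ε·1σ).
T⁴ = 0.590·10.0/(0.16·1·5.67×10⁻⁸) = 6.504×10⁸ K⁴.
T = (6.504×10⁸)^(1/4).

T ≈ 160 K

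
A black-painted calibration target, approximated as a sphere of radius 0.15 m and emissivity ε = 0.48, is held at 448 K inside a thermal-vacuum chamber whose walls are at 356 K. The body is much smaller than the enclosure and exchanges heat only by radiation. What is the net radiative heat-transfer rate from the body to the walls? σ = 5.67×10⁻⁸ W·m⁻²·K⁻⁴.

For a small grey body in a large enclosure: P_net = εσA(T_body⁴ − T_wall⁴).
A = 4πr² = 0.2827 m²; T_body⁴ − T_wall⁴ = 4.028×10¹⁰ − 1.606×10¹⁰ = 2.422×10¹⁰ K⁴.
|P_net| = 0.48·5.67×10⁻⁸·0.2827·2.422×10¹⁰.

P_net ≈ 186 W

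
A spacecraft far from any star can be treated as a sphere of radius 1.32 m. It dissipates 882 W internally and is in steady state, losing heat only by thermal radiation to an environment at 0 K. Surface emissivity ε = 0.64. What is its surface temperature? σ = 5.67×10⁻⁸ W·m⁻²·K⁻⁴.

T ≈ 183 K

Steady state: internal power = radiated power, P = εσA T⁴.
Radiating area A = 4πr² = 21.90 m².
T⁴ = P/(εσA) = 882/(0.64·5.67×10⁻⁸·21.90) = 1.110×10⁹ K⁴.
T = (1.110×10⁹)^(1/4).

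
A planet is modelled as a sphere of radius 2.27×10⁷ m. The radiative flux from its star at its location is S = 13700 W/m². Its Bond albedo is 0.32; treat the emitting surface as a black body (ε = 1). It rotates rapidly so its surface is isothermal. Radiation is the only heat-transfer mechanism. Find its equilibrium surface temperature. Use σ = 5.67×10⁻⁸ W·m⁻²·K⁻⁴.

At equilibrium, absorbed power = emitted power.
Absorbing cross-section = πr² = 1.619×10¹⁵ m²; emitting surface = 4πr² = 6.475×10¹⁵ m² (ratio 4).
(1−a)S·A_cross = εσ·A_surf·T⁴  ⇒  T⁴ = (1−a)S/(4σ).
T⁴ = 0.680·13700/(4·5.67×10⁻⁸) = 4.108×10¹⁰ K⁴.
T = (4.108×10¹⁰)^(1/4).

T ≈ 450 K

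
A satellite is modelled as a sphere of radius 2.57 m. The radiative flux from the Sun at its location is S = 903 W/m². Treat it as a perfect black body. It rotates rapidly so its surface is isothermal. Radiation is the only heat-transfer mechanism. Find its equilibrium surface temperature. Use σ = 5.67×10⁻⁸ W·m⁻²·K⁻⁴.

At equilibrium, absorbed power = emitted power.
Absorbing cross-section = πr² = 20.75 m²; emitting surface = 4πr² = 83.00 m² (ratio 4).
S·A_cross = εσ·A_surf·T⁴  ⇒  T⁴ = S/(4σ).
T⁴ = 1.00·903/(4·5.67×10⁻⁸) = 3.981×10⁹ K⁴.
T = (3.981×10⁹)^(1/4).

T ≈ 251 K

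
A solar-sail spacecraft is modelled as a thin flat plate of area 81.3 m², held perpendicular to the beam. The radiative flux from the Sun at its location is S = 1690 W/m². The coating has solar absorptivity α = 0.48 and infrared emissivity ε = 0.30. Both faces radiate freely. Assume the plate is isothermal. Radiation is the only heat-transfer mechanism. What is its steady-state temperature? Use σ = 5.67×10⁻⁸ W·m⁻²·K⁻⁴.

T ≈ 393 K

At equilibrium, absorbed power = emitted power.
Absorbing cross-section = A = 81.30 m²; emitting surface = 2A = 162.6 m² (ratio 2).
αS·A_cross = εσ·A_surf·T⁴  ⇒  T⁴ = αS/(ε·2σ).
T⁴ = 0.480·1690/(0.30·2·5.67×10⁻⁸) = 2.384×10¹⁰ K⁴.
T = (2.384×10¹⁰)^(1/4).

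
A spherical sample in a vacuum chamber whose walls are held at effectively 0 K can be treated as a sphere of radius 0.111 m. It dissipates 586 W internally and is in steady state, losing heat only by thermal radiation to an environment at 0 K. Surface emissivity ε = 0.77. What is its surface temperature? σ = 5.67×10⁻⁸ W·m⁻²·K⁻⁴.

Steady state: internal power = radiated power, P = εσA T⁴.
Radiating area A = 4πr² = 0.1548 m².
T⁴ = P/(εσA) = 586/(0.77·5.67×10⁻⁸·0.1548) = 8.669×10¹⁰ K⁴.
T = (8.669×10¹⁰)^(1/4).

T ≈ 543 K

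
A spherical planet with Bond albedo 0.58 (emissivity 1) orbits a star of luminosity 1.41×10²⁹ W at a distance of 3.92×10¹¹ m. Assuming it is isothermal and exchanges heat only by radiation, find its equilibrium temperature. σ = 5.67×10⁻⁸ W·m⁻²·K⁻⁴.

T ≈ 606 K

First find the stellar flux at distance d: S = L/(4πd²) = 1.41×10²⁹/(4π·(3.92×10¹¹)²) = 73020 W/m².
For an isothermal sphere, absorbed (1−a)S·πr² = emitted σ·4πr²·T⁴, so T⁴ = (1−a)S/(4σ).
T⁴ = 0.420·73020/(4·5.67×10⁻⁸) = 1.352×10¹¹ K⁴.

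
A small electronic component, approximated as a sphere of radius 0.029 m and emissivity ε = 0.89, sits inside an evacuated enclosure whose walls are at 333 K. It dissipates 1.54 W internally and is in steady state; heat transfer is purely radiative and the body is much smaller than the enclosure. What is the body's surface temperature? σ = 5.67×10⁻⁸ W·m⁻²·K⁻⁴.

T ≈ 351 K

For a small grey body in a large enclosure, net radiated power = εσA(T⁴ − T_w⁴).
Steady state: P = εσA(T⁴ − T_w⁴) with A = 4πr² = 0.01057 m².
T⁴ = P/(εσA) + T_w⁴ = 1.54/(0.89·5.67×10⁻⁸·0.01057) + (333)⁴
    = 2.888×10⁹ + 1.230×10¹⁰ = 1.518×10¹⁰ K⁴.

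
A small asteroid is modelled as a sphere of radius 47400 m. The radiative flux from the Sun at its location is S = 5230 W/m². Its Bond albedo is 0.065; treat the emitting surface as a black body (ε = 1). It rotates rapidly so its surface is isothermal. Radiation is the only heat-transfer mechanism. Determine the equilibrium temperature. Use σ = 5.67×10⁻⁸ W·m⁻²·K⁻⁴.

At equilibrium, absorbed power = emitted power.
Absorbing cross-section = πr² = 7.058×10⁹ m²; emitting surface = 4πr² = 2.823×10¹⁰ m² (ratio 4).
(1−a)S·A_cross = εσ·A_surf·T⁴  ⇒  T⁴ = (1−a)S/(4σ).
T⁴ = 0.935·5230/(4·5.67×10⁻⁸) = 2.156×10¹⁰ K⁴.
T = (2.156×10¹⁰)^(1/4).

T ≈ 383 K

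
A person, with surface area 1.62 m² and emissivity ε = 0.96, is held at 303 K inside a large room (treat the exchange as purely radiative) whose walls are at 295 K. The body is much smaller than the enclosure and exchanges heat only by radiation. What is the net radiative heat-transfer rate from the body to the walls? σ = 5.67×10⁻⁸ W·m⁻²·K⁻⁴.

For a small grey body in a large enclosure: P_net = εσA(T_body⁴ − T_wall⁴).
A = 1.62 m²; T_body⁴ − T_wall⁴ = 8.429×10⁹ − 7.573×10⁹ = 8.555×10⁸ K⁴.
|P_net| = 0.96·5.67×10⁻⁸·1.620·8.555×10⁸.

P_net ≈ 75.4 W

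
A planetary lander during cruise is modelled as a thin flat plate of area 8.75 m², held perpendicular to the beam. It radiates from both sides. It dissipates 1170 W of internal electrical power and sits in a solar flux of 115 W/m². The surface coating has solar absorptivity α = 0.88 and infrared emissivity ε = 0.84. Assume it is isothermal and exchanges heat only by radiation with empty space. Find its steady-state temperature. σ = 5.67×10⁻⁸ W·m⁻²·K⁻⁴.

T ≈ 223 K

At steady state, absorbed solar power + internal power = radiated power.
Absorbed: α·S·A_cross = 0.88·115·8.750 = 885.5 W (cross-section A).
Total input = 885.5 + 1170 = 2056 W.
Radiated: εσ·A_surf·T⁴ with A_surf = 2A = 17.50 m².
T⁴ = 2056/(0.84·5.67×10⁻⁸·17.50) = 2.466×10⁹ K⁴.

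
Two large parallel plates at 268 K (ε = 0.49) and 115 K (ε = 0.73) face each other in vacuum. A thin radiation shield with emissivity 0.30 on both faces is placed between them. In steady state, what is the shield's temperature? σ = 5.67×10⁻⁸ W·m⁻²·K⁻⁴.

In steady state the net flux on the hot side equals that on the cold side.
σ(T₁⁴−T_s⁴)/D₁ = σ(T_s⁴−T₂⁴)/D₂, with D₁ = 1/ε₁+1/ε_s−1 = 4.374, D₂ = 1/ε_s+1/ε₂−1 = 3.703.
Solve for T_s⁴: T_s⁴ = (D₂·T₁⁴ + D₁·T₂⁴)/(D₁+D₂) = 2.460×10⁹ K⁴.

T_s ≈ 223 K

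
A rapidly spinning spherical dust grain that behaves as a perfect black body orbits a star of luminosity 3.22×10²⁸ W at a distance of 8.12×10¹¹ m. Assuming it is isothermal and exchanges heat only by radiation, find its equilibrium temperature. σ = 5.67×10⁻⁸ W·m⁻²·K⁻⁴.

First find the stellar flux at distance d: S = L/(4πd²) = 3.22×10²⁸/(4π·(8.12×10¹¹)²) = 3886 W/m².
For an isothermal sphere, absorbed (1−a)S·πr² = emitted σ·4πr²·T⁴, so T⁴ = (1−a)S/(4σ).
T⁴ = 1.00·3886/(4·5.67×10⁻⁸) = 1.714×10¹⁰ K⁴.

T ≈ 362 K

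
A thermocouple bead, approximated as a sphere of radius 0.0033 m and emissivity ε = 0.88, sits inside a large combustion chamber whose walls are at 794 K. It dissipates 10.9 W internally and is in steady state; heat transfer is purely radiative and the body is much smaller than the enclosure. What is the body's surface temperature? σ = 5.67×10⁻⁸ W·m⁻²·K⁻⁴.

For a small grey body in a large enclosure, net radiated power = εσA(T⁴ − T_w⁴).
Steady state: P = εσA(T⁴ − T_w⁴) with A = 4πr² = 1.368×10⁻⁴ m².
T⁴ = P/(εσA) + T_w⁴ = 10.9/(0.88·5.67×10⁻⁸·1.368×10⁻⁴) + (794)⁴
    = 1.596×10¹² + 3.974×10¹¹ = 1.994×10¹² K⁴.

T ≈ 1190 K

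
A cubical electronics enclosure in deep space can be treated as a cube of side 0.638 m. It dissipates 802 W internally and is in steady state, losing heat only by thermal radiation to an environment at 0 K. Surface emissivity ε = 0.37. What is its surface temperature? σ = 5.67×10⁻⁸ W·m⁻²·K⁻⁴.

Steady state: internal power = radiated power, P = εσA T⁴.
Radiating area A = 6L² = 2.442 m².
T⁴ = P/(εσA) = 802/(0.37·5.67×10⁻⁸·2.442) = 1.565×10¹⁰ K⁴.
T = (1.565×10¹⁰)^(1/4).

T ≈ 354 K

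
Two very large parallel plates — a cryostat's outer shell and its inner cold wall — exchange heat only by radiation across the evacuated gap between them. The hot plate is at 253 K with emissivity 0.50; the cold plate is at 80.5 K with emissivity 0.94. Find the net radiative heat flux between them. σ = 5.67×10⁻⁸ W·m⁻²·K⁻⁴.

For two infinite grey parallel plates, q = σ(T₁⁴ − T₂⁴)/(1/ε₁ + 1/ε₂ − 1).
T₁⁴ − T₂⁴ = 4.097×10⁹ − 4.199×10⁷ = 4.055×10⁹ K⁴.
1/ε₁ + 1/ε₂ − 1 = 2.000 + 1.064 − 1 = 2.064.
q = 5.67×10⁻⁸ × 4.055×10⁹ / 2.064.

q ≈ 111 W/m²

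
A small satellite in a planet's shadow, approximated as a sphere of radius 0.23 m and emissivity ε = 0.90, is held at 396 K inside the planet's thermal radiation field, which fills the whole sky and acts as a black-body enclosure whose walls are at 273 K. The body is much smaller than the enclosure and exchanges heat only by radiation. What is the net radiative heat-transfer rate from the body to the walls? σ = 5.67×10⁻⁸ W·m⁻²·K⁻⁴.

P_net ≈ 646 W

For a small grey body in a large enclosure: P_net = εσA(T_body⁴ − T_wall⁴).
A = 4πr² = 0.6648 m²; T_body⁴ − T_wall⁴ = 2.459×10¹⁰ − 5.555×10⁹ = 1.904×10¹⁰ K⁴.
|P_net| = 0.90·5.67×10⁻⁸·0.6648·1.904×10¹⁰.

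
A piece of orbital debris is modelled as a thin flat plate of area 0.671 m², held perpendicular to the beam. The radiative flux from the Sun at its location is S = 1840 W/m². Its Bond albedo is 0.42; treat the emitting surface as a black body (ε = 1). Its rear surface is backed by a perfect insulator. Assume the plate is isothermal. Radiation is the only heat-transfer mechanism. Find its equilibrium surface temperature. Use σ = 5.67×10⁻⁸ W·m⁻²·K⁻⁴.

At equilibrium, absorbed power = emitted power.
Absorbing cross-section = A = 0.6710 m²; emitting surface = A = 0.6710 m² (ratio 1).
(1−a)S·A_cross = εσ·A_surf·T⁴  ⇒  T⁴ = (1−a)S/(1σ).
T⁴ = 0.580·1840/(1·5.67×10⁻⁸) = 1.882×10¹⁰ K⁴.
T = (1.882×10¹⁰)^(1/4).

T ≈ 370 K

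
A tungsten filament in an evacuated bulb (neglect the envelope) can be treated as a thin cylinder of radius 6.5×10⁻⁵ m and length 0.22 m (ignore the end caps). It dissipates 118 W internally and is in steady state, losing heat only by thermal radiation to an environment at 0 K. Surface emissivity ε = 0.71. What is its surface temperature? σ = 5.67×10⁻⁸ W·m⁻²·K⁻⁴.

Steady state: internal power = radiated power, P = εσA T⁴.
Radiating area A = 2πrL = 8.985×10⁻⁵ m².
T⁴ = P/(εσA) = 118/(0.71·5.67×10⁻⁸·8.985×10⁻⁵) = 3.262×10¹³ K⁴.
T = (3.262×10¹³)^(1/4).

T ≈ 2390 K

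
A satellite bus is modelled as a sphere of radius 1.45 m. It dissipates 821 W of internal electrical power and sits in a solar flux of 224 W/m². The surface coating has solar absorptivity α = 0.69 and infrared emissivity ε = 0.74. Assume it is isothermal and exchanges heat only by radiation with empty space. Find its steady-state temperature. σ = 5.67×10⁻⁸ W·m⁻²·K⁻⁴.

T ≈ 202 K

At steady state, absorbed solar power + internal power = radiated power.
Absorbed: α·S·A_cross = 0.69·224·6.605 = 1021 W (cross-section πr²).
Total input = 1021 + 821 = 1842 W.
Radiated: εσ·A_surf·T⁴ with A_surf = 4πr² = 26.42 m².
T⁴ = 1842/(0.74·5.67×10⁻⁸·26.42) = 1.662×10⁹ K⁴.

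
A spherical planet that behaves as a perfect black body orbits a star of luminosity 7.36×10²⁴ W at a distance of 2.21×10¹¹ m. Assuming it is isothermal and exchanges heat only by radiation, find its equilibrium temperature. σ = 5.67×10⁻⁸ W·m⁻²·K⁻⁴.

T ≈ 85.3 K

First find the stellar flux at distance d: S = L/(4πd²) = 7.36×10²⁴/(4π·(2.21×10¹¹)²) = 11.99 W/m².
For an isothermal sphere, absorbed (1−a)S·πr² = emitted σ·4πr²·T⁴, so T⁴ = (1−a)S/(4σ).
T⁴ = 1.00·11.99/(4·5.67×10⁻⁸) = 5.287×10⁷ K⁴.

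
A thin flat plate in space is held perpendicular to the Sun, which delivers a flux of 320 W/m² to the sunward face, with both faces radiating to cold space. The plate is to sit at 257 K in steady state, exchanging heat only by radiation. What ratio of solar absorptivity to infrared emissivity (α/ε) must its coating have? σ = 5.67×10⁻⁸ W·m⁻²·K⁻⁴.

α/ε ≈ 1.55

Balance: αS·A = εσ·2A·T⁴ ⇒ α/ε = 2σT⁴/S.
α/ε = 2·5.67×10⁻⁸·(257)⁴/320 = 2·5.67×10⁻⁸·4.362×10⁹/320.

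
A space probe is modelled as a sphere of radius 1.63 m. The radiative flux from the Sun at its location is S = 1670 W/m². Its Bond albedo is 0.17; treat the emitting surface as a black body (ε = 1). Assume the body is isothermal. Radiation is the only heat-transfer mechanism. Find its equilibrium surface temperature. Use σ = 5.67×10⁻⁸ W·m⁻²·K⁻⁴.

T ≈ 280 K

At equilibrium, absorbed power = emitted power.
Absorbing cross-section = πr² = 8.347 m²; emitting surface = 4πr² = 33.39 m² (ratio 4).
(1−a)S·A_cross = εσ·A_surf·T⁴  ⇒  T⁴ = (1−a)S/(4σ).
T⁴ = 0.830·1670/(4·5.67×10⁻⁸) = 6.112×10⁹ K⁴.
T = (6.112×10⁹)^(1/4).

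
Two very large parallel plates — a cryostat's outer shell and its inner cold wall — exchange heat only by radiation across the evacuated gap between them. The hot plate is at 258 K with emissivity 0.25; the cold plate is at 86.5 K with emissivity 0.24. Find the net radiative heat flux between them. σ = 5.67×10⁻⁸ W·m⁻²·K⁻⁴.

For two infinite grey parallel plates, q = σ(T₁⁴ − T₂⁴)/(1/ε₁ + 1/ε₂ − 1).
T₁⁴ − T₂⁴ = 4.431×10⁹ − 5.598×10⁷ = 4.375×10⁹ K⁴.
1/ε₁ + 1/ε₂ − 1 = 4.000 + 4.167 − 1 = 7.167.
q = 5.67×10⁻⁸ × 4.375×10⁹ / 7.167.

q ≈ 34.6 W/m²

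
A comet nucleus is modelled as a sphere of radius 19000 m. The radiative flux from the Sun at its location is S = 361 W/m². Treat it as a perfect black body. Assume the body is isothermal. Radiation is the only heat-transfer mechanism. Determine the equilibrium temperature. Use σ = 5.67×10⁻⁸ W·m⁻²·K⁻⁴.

At equilibrium, absorbed power = emitted power.
Absorbing cross-section = πr² = 1.134×10⁹ m²; emitting surface = 4πr² = 4.536×10⁹ m² (ratio 4).
S·A_cross = εσ·A_surf·T⁴  ⇒  T⁴ = S/(4σ).
T⁴ = 1.00·361/(4·5.67×10⁻⁸) = 1.592×10⁹ K⁴.
T = (1.592×10⁹)^(1/4).

T ≈ 200 K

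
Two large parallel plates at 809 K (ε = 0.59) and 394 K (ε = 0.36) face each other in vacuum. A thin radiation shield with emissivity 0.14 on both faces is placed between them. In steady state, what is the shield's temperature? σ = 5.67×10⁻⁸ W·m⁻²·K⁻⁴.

T_s ≈ 699 K

In steady state the net flux on the hot side equals that on the cold side.
σ(T₁⁴−T_s⁴)/D₁ = σ(T_s⁴−T₂⁴)/D₂, with D₁ = 1/ε₁+1/ε_s−1 = 7.838, D₂ = 1/ε_s+1/ε₂−1 = 8.921.
Solve for T_s⁴: T_s⁴ = (D₂·T₁⁴ + D₁·T₂⁴)/(D₁+D₂) = 2.393×10¹¹ K⁴.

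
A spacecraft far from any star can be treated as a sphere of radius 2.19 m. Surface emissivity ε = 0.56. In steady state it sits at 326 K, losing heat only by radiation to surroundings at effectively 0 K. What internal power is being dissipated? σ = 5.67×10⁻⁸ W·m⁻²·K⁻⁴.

P ≈ 21600 W

Steady state: P = εσA T⁴.
A = 4πr² = 60.27 m²; T⁴ = (326)⁴ = 1.129×10¹⁰ K⁴.
P = 0.56 × 5.67×10⁻⁸ × 60.27 × 1.129×10¹⁰.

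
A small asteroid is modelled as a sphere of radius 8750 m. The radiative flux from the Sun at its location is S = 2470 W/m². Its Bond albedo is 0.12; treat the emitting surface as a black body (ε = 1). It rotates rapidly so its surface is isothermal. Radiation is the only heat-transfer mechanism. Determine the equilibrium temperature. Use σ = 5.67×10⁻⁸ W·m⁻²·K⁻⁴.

At equilibrium, absorbed power = emitted power.
Absorbing cross-section = πr² = 2.405×10⁸ m²; emitting surface = 4πr² = 9.621×10⁸ m² (ratio 4).
(1−a)S·A_cross = εσ·A_surf·T⁴  ⇒  T⁴ = (1−a)S/(4σ).
T⁴ = 0.880·2470/(4·5.67×10⁻⁸) = 9.584×10⁹ K⁴.
T = (9.584×10⁹)^(1/4).

T ≈ 313 K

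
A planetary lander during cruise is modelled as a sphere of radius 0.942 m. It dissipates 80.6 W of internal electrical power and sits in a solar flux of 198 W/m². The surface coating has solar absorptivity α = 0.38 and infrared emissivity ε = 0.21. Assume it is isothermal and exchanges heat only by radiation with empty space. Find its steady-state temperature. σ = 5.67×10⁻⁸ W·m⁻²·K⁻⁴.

T ≈ 216 K

At steady state, absorbed solar power + internal power = radiated power.
Absorbed: α·S·A_cross = 0.38·198·2.788 = 209.7 W (cross-section πr²).
Total input = 209.7 + 80.6 = 290.3 W.
Radiated: εσ·A_surf·T⁴ with A_surf = 4πr² = 11.15 m².
T⁴ = 290.3/(0.21·5.67×10⁻⁸·11.15) = 2.187×10⁹ K⁴.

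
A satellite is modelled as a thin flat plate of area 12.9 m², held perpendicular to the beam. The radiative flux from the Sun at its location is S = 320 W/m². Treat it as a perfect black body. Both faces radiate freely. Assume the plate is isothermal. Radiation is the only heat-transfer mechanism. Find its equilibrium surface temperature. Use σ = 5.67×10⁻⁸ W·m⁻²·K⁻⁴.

T ≈ 230 K

At equilibrium, absorbed power = emitted power.
Absorbing cross-section = A = 12.90 m²; emitting surface = 2A = 25.80 m² (ratio 2).
S·A_cross = εσ·A_surf·T⁴  ⇒  T⁴ = S/(2σ).
T⁴ = 1.00·320/(2·5.67×10⁻⁸) = 2.822×10⁹ K⁴.
T = (2.822×10⁹)^(1/4).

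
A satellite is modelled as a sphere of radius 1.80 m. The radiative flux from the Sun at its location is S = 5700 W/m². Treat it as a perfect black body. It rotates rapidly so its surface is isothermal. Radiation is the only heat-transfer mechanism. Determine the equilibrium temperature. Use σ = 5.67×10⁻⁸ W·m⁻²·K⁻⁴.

T ≈ 398 K

At equilibrium, absorbed power = emitted power.
Absorbing cross-section = πr² = 10.18 m²; emitting surface = 4πr² = 40.72 m² (ratio 4).
S·A_cross = εσ·A_surf·T⁴  ⇒  T⁴ = S/(4σ).
T⁴ = 1.00·5700/(4·5.67×10⁻⁸) = 2.513×10¹⁰ K⁴.
T = (2.513×10¹⁰)^(1/4).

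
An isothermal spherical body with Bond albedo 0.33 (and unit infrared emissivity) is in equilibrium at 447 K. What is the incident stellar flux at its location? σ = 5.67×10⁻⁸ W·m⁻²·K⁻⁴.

S ≈ 13500 W/m²

(1−a)S·πr² = σ·4πr²·T⁴ ⇒ S = 4σT⁴/(1−a).
S = 4·5.67×10⁻⁸·3.992×10¹⁰/0.670.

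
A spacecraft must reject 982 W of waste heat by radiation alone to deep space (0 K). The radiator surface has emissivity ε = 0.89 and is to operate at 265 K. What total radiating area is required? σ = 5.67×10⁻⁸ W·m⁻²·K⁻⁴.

P = εσA T⁴ ⇒ A = P/(εσT⁴).
T⁴ = 4.932×10⁹ K⁴.
A = 982/(0.89 × 5.67×10⁻⁸ × 4.932×10⁹).

A ≈ 3.95 m²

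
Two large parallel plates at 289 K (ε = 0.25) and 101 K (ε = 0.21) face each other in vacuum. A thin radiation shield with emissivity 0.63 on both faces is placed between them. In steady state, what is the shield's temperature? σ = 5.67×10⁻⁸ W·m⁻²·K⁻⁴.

T_s ≈ 248 K

In steady state the net flux on the hot side equals that on the cold side.
σ(T₁⁴−T_s⁴)/D₁ = σ(T_s⁴−T₂⁴)/D₂, with D₁ = 1/ε₁+1/ε_s−1 = 4.587, D₂ = 1/ε_s+1/ε₂−1 = 5.349.
Solve for T_s⁴: T_s⁴ = (D₂·T₁⁴ + D₁·T₂⁴)/(D₁+D₂) = 3.803×10⁹ K⁴.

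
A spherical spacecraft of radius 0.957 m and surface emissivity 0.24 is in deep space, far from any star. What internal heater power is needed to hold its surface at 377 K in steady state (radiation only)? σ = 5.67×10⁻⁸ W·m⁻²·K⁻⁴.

P ≈ 3160 W

P = εσ·4πr²·T⁴.
4πr² = 11.51 m²; T⁴ = 2.020×10¹⁰ K⁴.
P = 0.24·5.67×10⁻⁸·11.51·2.020×10¹⁰.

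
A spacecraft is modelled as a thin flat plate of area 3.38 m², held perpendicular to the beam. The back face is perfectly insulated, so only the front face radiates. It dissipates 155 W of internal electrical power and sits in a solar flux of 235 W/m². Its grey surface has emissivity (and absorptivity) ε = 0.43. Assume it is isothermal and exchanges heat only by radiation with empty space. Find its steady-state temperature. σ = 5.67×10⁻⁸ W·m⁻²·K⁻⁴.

T ≈ 279 K

At steady state, absorbed solar power + internal power = radiated power.
Absorbed: α·S·A_cross = 0.43·235·3.380 = 341.5 W (cross-section A).
Total input = 341.5 + 155 = 496.5 W.
Radiated: εσ·A_surf·T⁴ with A_surf = A = 3.380 m².
T⁴ = 496.5/(0.43·5.67×10⁻⁸·3.380) = 6.026×10⁹ K⁴.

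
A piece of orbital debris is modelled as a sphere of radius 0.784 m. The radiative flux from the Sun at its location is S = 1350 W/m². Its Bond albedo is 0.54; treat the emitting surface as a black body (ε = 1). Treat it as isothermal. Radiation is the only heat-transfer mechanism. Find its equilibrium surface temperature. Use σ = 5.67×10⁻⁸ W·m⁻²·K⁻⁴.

T ≈ 229 K

At equilibrium, absorbed power = emitted power.
Absorbing cross-section = πr² = 1.931 m²; emitting surface = 4πr² = 7.724 m² (ratio 4).
(1−a)S·A_cross = εσ·A_surf·T⁴  ⇒  T⁴ = (1−a)S/(4σ).
T⁴ = 0.460·1350/(4·5.67×10⁻⁸) = 2.738×10⁹ K⁴.
T = (2.738×10⁹)^(1/4).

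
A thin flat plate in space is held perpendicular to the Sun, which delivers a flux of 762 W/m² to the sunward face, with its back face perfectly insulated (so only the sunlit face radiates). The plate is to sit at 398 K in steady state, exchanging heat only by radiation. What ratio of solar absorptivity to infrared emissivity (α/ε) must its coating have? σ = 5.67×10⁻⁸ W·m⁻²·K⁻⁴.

α/ε ≈ 1.87

Balance: αS·A = εσ·1A·T⁴ ⇒ α/ε = σT⁴/S.
α/ε = 5.67×10⁻⁸·(398)⁴/762 = 5.67×10⁻⁸·2.509×10¹⁰/762.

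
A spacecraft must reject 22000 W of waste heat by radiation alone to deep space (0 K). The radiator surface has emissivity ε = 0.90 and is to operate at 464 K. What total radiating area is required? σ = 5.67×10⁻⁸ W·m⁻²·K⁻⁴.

P = εσA T⁴ ⇒ A = P/(εσT⁴).
T⁴ = 4.635×10¹⁰ K⁴.
A = 22000/(0.90 × 5.67×10⁻⁸ × 4.635×10¹⁰).

A ≈ 9.30 m²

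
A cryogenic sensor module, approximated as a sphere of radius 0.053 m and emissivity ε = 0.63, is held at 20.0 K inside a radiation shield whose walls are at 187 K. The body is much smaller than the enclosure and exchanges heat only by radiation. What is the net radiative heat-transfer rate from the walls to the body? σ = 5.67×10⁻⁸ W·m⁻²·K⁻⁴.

P_net ≈ 1.54 W

For a small grey body in a large enclosure: P_net = εσA(T_body⁴ − T_wall⁴).
A = 4πr² = 0.03530 m²; T_body⁴ − T_wall⁴ = 1.600×10⁵ − 1.223×10⁹ = -1.223×10⁹ K⁴.
|P_net| = 0.63·5.67×10⁻⁸·0.03530·1.223×10⁹.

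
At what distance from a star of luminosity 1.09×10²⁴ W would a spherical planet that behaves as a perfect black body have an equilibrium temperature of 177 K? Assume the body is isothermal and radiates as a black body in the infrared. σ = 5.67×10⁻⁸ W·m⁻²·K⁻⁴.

For an isothermal black-emitting sphere, (1−a)S·πr² = σ·4πr²·T⁴ ⇒ S = 4σT⁴/(1−a).
S = 4·5.67×10⁻⁸·(177)⁴/1.00 = 222.6 W/m².
Flux falls as S = L/(4πd²), so d = √(L/(4πS)) = √(1.09×10²⁴/(4π·222.6)).

d ≈ 1.97×10¹⁰ m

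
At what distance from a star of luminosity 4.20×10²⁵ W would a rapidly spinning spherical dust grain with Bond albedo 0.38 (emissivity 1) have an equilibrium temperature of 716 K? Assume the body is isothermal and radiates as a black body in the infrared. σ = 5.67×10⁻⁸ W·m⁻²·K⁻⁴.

d ≈ 5.90×10⁹ m

For an isothermal black-emitting sphere, (1−a)S·πr² = σ·4πr²·T⁴ ⇒ S = 4σT⁴/(1−a).
S = 4·5.67×10⁻⁸·(716)⁴/0.620 = 96140 W/m².
Flux falls as S = L/(4πd²), so d = √(L/(4πS)) = √(4.20×10²⁵/(4π·96140)).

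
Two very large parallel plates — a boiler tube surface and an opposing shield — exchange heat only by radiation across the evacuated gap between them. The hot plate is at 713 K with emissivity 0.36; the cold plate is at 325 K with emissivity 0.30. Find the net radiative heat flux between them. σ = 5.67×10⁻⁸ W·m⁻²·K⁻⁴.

For two infinite grey parallel plates, q = σ(T₁⁴ − T₂⁴)/(1/ε₁ + 1/ε₂ − 1).
T₁⁴ − T₂⁴ = 2.584×10¹¹ − 1.116×10¹⁰ = 2.473×10¹¹ K⁴.
1/ε₁ + 1/ε₂ − 1 = 2.778 + 3.333 − 1 = 5.111.
q = 5.67×10⁻⁸ × 2.473×10¹¹ / 5.111.

q ≈ 2740 W/m²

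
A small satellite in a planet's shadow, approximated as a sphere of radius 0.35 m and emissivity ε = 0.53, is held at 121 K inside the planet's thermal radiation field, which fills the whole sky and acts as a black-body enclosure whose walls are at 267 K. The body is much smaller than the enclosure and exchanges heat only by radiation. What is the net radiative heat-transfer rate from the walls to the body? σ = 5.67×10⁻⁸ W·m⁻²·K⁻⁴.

For a small grey body in a large enclosure: P_net = εσA(T_body⁴ − T_wall⁴).
A = 4πr² = 1.539 m²; T_body⁴ − T_wall⁴ = 2.144×10⁸ − 5.082×10⁹ = -4.868×10⁹ K⁴.
|P_net| = 0.53·5.67×10⁻⁸·1.539·4.868×10⁹.

P_net ≈ 225 W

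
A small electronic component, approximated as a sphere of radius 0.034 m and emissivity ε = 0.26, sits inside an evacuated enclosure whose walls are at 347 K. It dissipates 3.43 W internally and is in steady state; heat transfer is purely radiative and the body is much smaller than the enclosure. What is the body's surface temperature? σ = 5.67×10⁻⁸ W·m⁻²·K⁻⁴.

For a small grey body in a large enclosure, net radiated power = εσA(T⁴ − T_w⁴).
Steady state: P = εσA(T⁴ − T_w⁴) with A = 4πr² = 0.01453 m².
T⁴ = P/(εσA) + T_w⁴ = 3.43/(0.26·5.67×10⁻⁸·0.01453) + (347)⁴
    = 1.602×10¹⁰ + 1.450×10¹⁰ = 3.051×10¹⁰ K⁴.

T ≈ 418 K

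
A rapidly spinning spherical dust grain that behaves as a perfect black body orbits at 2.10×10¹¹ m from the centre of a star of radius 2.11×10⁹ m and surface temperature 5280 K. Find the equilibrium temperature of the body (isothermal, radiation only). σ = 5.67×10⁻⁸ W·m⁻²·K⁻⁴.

The star's surface emits σT_*⁴; at distance d the flux is S = σT_*⁴(R_*/d)².
S = 5.67×10⁻⁸·(5280)⁴·(2.11×10⁹/2.10×10¹¹)² = 4449 W/m².
For an isothermal sphere T⁴ = (1−a)S/(4σ) = 1.962×10¹⁰ K⁴.

T ≈ 374 K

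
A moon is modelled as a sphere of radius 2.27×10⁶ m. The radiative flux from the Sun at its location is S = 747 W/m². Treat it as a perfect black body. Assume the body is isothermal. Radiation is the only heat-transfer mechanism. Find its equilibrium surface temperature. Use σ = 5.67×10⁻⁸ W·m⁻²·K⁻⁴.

At equilibrium, absorbed power = emitted power.
Absorbing cross-section = πr² = 1.619×10¹³ m²; emitting surface = 4πr² = 6.475×10¹³ m² (ratio 4).
S·A_cross = εσ·A_surf·T⁴  ⇒  T⁴ = S/(4σ).
T⁴ = 1.00·747/(4·5.67×10⁻⁸) = 3.294×10⁹ K⁴.
T = (3.294×10⁹)^(1/4).

T ≈ 240 K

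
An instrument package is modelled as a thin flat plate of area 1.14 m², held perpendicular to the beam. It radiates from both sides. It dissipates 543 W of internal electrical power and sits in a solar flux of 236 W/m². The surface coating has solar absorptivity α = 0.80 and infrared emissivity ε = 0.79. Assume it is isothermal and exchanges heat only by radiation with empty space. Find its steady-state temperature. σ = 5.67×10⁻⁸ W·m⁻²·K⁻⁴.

T ≈ 294 K

At steady state, absorbed solar power + internal power = radiated power.
Absorbed: α·S·A_cross = 0.80·236·1.140 = 215.2 W (cross-section A).
Total input = 215.2 + 543 = 758.2 W.
Radiated: εσ·A_surf·T⁴ with A_surf = 2A = 2.280 m².
T⁴ = 758.2/(0.79·5.67×10⁻⁸·2.280) = 7.424×10⁹ K⁴.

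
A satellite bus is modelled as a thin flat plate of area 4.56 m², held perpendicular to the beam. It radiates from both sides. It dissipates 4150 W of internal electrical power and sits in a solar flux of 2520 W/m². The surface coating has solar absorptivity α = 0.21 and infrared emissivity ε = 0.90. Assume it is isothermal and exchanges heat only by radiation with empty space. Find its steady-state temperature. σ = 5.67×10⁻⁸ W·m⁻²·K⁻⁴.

T ≈ 345 K

At steady state, absorbed solar power + internal power = radiated power.
Absorbed: α·S·A_cross = 0.21·2520·4.560 = 2413 W (cross-section A).
Total input = 2413 + 4150 = 6563 W.
Radiated: εσ·A_surf·T⁴ with A_surf = 2A = 9.120 m².
T⁴ = 6563/(0.90·5.67×10⁻⁸·9.120) = 1.410×10¹⁰ K⁴.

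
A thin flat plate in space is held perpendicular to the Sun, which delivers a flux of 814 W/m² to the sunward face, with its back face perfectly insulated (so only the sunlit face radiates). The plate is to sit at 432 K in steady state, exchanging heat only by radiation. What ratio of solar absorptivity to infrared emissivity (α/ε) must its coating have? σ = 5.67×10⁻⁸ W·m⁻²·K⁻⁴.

α/ε ≈ 2.43

Balance: αS·A = εσ·1A·T⁴ ⇒ α/ε = σT⁴/S.
α/ε = 5.67×10⁻⁸·(432)⁴/814 = 5.67×10⁻⁸·3.483×10¹⁰/814.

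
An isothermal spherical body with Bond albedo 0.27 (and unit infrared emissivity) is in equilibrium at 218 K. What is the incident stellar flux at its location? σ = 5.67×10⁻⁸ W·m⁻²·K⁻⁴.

(1−a)S·πr² = σ·4πr²·T⁴ ⇒ S = 4σT⁴/(1−a).
S = 4·5.67×10⁻⁸·2.259×10⁹/0.730.

S ≈ 702 W/m²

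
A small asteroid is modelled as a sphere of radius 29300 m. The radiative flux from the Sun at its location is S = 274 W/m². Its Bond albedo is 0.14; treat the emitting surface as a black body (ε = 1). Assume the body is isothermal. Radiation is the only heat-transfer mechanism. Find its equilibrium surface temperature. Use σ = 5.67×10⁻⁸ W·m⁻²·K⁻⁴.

At equilibrium, absorbed power = emitted power.
Absorbing cross-section = πr² = 2.697×10⁹ m²; emitting surface = 4πr² = 1.079×10¹⁰ m² (ratio 4).
(1−a)S·A_cross = εσ·A_surf·T⁴  ⇒  T⁴ = (1−a)S/(4σ).
T⁴ = 0.860·274/(4·5.67×10⁻⁸) = 1.039×10⁹ K⁴.
T = (1.039×10⁹)^(1/4).

T ≈ 180 K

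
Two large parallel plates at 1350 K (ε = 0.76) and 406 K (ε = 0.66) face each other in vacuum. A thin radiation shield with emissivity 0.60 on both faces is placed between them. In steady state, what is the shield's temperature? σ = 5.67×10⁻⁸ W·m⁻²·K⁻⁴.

T_s ≈ 1150 K

In steady state the net flux on the hot side equals that on the cold side.
σ(T₁⁴−T_s⁴)/D₁ = σ(T_s⁴−T₂⁴)/D₂, with D₁ = 1/ε₁+1/ε_s−1 = 1.982, D₂ = 1/ε_s+1/ε₂−1 = 2.182.
Solve for T_s⁴: T_s⁴ = (D₂·T₁⁴ + D₁·T₂⁴)/(D₁+D₂) = 1.753×10¹² K⁴.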